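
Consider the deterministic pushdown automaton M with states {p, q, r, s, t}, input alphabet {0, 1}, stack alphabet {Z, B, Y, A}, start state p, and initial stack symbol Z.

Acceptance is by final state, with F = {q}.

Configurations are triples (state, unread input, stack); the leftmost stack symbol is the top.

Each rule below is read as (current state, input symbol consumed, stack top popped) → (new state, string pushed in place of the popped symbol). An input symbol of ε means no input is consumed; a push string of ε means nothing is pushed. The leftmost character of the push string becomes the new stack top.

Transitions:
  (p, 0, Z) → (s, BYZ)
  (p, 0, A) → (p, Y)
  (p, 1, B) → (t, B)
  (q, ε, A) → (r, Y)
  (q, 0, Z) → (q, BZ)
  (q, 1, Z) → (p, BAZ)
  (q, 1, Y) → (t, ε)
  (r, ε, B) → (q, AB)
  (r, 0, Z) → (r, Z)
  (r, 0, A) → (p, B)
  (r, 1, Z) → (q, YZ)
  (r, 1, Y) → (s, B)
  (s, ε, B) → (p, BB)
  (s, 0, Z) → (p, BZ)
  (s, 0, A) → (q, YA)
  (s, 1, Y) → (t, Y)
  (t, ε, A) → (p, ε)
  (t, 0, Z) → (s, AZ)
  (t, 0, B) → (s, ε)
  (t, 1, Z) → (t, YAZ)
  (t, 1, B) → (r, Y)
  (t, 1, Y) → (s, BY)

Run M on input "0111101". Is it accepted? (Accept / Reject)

Reject

(p, 0111101, Z)
  read 0, top Z: go to s, push BYZ → (s, 111101, BYZ)
  ε-move, top B: go to p, push BB → (p, 111101, BBYZ)
  read 1, top B: go to t, push B → (t, 11101, BBYZ)
  read 1, top B: go to r, push Y → (r, 1101, YBYZ)
  read 1, top Y: go to s, push B → (s, 101, BBYZ)
  ε-move, top B: go to p, push BB → (p, 101, BBBYZ)
  read 1, top B: go to t, push B → (t, 01, BBBYZ)
  read 0, top B: go to s, push ε → (s, 1, BBYZ)
  ε-move, top B: go to p, push BB → (p, 1, BBBYZ)
  read 1, top B: go to t, push B → (t, ε, BBBYZ)
All input consumed; state t ∉ F and no further ε-move applies.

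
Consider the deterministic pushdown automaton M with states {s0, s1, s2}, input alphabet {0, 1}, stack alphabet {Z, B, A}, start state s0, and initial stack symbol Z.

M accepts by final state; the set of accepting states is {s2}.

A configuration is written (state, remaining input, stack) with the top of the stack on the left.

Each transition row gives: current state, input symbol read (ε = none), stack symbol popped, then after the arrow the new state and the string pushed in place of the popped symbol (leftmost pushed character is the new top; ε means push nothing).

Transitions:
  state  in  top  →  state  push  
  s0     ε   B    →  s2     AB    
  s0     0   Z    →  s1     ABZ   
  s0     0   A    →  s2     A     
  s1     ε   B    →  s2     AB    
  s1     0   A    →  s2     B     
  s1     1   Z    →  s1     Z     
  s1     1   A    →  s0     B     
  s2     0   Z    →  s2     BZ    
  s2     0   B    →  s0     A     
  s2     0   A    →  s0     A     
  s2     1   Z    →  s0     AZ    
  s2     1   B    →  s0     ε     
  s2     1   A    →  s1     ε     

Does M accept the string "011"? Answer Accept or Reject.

Accept

(s0, 011, Z) ⊢ (s1, 11, ABZ) ⊢ (s0, 1, BBZ) ⊢ (s2, 1, ABBZ) ⊢ (s1, ε, BBZ) ⊢ (s2, ε, ABBZ)
All input consumed; state s2 ∈ F.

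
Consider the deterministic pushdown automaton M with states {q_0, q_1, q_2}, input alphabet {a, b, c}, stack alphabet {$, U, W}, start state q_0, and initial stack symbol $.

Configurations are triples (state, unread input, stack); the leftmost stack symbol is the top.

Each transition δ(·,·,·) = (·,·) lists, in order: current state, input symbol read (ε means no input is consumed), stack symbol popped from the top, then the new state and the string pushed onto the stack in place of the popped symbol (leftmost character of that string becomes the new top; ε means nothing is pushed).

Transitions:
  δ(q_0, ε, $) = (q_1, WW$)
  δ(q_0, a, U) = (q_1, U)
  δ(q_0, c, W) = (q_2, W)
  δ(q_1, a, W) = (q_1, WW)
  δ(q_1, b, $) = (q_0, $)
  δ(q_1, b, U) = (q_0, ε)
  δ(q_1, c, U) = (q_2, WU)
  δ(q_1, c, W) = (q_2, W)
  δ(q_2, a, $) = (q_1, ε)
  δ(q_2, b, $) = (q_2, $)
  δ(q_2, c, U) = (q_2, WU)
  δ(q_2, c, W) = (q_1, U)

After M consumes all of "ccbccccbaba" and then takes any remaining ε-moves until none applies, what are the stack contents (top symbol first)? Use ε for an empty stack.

(q_0, ccbccccbaba, $)
  ε-move, top $: go to q_1, push WW$ → (q_1, ccbccccbaba, WW$)
  read c, top W: go to q_2, push W → (q_2, cbccccbaba, WW$)
  read c, top W: go to q_1, push U → (q_1, bccccbaba, UW$)
  read b, top U: go to q_0, push ε → (q_0, ccccbaba, W$)
  read c, top W: go to q_2, push W → (q_2, cccbaba, W$)
  read c, top W: go to q_1, push U → (q_1, ccbaba, U$)
  read c, top U: go to q_2, push WU → (q_2, cbaba, WU$)
  read c, top W: go to q_1, push U → (q_1, baba, UU$)
  read b, top U: go to q_0, push ε → (q_0, aba, U$)
  read a, top U: go to q_1, push U → (q_1, ba, U$)
  read b, top U: go to q_0, push ε → (q_0, a, $)
  ε-move, top $: go to q_1, push WW$ → (q_1, a, WW$)
  read a, top W: go to q_1, push WW → (q_1, ε, WWW$)
All input consumed in state q_1 with stack WWW$.

WWW$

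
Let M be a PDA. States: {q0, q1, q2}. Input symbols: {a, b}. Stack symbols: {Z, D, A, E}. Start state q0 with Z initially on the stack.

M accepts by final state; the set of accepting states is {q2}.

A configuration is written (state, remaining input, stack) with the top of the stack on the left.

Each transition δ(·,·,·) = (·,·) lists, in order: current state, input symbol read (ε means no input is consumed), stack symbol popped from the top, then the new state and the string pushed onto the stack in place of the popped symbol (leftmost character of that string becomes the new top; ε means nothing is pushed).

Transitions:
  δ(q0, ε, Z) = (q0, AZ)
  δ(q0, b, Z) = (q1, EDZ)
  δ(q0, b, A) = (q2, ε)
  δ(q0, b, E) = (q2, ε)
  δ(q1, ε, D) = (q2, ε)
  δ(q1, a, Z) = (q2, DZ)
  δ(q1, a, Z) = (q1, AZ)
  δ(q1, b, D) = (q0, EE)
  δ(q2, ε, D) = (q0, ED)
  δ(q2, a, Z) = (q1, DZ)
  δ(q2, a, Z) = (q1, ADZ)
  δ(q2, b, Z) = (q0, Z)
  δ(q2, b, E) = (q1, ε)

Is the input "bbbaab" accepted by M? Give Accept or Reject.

No computation consumes all input and reaches a final state.

Reject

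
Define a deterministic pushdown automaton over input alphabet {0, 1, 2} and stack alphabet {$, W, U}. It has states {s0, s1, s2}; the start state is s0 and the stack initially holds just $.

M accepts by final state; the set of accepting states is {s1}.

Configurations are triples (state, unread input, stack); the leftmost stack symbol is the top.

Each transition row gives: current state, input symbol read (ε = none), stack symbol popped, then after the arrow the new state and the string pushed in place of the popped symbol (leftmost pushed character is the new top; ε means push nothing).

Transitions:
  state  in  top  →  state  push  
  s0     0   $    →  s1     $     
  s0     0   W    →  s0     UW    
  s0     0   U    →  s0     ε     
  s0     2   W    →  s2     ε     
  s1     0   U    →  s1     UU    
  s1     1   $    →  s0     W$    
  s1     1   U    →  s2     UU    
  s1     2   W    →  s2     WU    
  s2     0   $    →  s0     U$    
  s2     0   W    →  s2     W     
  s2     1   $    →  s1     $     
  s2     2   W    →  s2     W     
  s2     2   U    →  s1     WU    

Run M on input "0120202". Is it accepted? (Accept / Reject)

(s0, 0120202, $)
  read 0, top $: go to s1, push $ → (s1, 120202, $)
  read 1, top $: go to s0, push W$ → (s0, 20202, W$)
  read 2, top W: go to s2, push ε → (s2, 0202, $)
  read 0, top $: go to s0, push U$ → (s0, 202, U$)
No transition applies at (s0, 202, U$); input not fully consumed.

Reject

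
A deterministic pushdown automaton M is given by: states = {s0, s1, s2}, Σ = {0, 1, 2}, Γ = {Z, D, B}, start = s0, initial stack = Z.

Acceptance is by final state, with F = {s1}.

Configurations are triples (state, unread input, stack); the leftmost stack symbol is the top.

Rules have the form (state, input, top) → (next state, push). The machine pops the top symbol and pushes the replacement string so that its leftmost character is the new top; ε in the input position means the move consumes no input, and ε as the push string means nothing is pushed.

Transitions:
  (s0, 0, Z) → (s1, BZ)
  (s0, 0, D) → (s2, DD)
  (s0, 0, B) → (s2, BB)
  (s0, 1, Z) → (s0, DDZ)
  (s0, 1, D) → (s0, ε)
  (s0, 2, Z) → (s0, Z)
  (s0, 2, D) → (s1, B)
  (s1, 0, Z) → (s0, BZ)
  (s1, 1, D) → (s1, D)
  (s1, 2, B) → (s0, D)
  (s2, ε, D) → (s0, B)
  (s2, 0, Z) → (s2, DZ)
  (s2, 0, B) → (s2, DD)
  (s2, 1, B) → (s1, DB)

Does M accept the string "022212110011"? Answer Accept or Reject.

(s0, 022212110011, Z)
  read 0, top Z: go to s1, push BZ → (s1, 22212110011, BZ)
  read 2, top B: go to s0, push D → (s0, 2212110011, DZ)
  read 2, top D: go to s1, push B → (s1, 212110011, BZ)
  read 2, top B: go to s0, push D → (s0, 12110011, DZ)
  read 1, top D: go to s0, push ε → (s0, 2110011, Z)
  read 2, top Z: go to s0, push Z → (s0, 110011, Z)
  read 1, top Z: go to s0, push DDZ → (s0, 10011, DDZ)
  read 1, top D: go to s0, push ε → (s0, 0011, DZ)
  read 0, top D: go to s2, push DD → (s2, 011, DDZ)
  ε-move, top D: go to s0, push B → (s0, 011, BDZ)
  read 0, top B: go to s2, push BB → (s2, 11, BBDZ)
  read 1, top B: go to s1, push DB → (s1, 1, DBBDZ)
  read 1, top D: go to s1, push D → (s1, ε, DBBDZ)
All input consumed; state s1 ∈ F.

Accept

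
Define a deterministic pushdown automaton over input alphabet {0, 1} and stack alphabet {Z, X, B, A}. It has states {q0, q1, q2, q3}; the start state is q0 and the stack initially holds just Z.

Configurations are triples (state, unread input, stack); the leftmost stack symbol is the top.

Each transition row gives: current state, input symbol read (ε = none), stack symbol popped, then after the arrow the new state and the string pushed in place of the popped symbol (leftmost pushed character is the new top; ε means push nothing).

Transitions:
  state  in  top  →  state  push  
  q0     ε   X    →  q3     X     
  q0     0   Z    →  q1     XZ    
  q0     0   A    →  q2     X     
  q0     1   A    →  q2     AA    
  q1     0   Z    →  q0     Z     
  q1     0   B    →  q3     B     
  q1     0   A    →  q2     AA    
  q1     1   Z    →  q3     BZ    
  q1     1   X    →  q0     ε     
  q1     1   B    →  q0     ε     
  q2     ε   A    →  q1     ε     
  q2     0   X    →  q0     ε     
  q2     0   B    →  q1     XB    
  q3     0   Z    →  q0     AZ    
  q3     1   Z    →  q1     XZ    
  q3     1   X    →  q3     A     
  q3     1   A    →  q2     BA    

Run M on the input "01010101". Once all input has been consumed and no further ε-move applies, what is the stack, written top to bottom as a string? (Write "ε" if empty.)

Z

(q0, 01010101, Z)
  read 0, top Z: go to q1, push XZ → (q1, 1010101, XZ)
  read 1, top X: go to q0, push ε → (q0, 010101, Z)
  read 0, top Z: go to q1, push XZ → (q1, 10101, XZ)
  read 1, top X: go to q0, push ε → (q0, 0101, Z)
  read 0, top Z: go to q1, push XZ → (q1, 101, XZ)
  read 1, top X: go to q0, push ε → (q0, 01, Z)
  read 0, top Z: go to q1, push XZ → (q1, 1, XZ)
  read 1, top X: go to q0, push ε → (q0, ε, Z)
All input consumed in state q0 with stack Z.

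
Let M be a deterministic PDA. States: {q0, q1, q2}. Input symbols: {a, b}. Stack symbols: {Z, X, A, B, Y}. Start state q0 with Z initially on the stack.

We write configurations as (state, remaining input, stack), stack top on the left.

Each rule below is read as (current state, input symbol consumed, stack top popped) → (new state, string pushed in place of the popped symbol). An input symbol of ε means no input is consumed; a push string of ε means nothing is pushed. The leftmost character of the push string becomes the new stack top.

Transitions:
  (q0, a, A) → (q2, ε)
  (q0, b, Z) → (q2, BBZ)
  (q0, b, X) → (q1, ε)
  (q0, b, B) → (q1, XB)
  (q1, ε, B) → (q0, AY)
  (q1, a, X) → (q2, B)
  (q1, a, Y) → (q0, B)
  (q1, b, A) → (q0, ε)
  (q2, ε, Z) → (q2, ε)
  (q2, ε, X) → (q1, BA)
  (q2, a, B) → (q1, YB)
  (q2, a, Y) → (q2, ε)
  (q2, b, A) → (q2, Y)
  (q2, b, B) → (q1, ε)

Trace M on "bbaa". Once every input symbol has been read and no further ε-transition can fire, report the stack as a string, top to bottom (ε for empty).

(q0, bbaa, Z) ⊢ (q2, baa, BBZ) ⊢ (q1, aa, BZ) ⊢ (q0, aa, AYZ) ⊢ (q2, a, YZ) ⊢ (q2, ε, Z) ⊢ (q2, ε, ε)
All input consumed in state q2 with stack ε.

ε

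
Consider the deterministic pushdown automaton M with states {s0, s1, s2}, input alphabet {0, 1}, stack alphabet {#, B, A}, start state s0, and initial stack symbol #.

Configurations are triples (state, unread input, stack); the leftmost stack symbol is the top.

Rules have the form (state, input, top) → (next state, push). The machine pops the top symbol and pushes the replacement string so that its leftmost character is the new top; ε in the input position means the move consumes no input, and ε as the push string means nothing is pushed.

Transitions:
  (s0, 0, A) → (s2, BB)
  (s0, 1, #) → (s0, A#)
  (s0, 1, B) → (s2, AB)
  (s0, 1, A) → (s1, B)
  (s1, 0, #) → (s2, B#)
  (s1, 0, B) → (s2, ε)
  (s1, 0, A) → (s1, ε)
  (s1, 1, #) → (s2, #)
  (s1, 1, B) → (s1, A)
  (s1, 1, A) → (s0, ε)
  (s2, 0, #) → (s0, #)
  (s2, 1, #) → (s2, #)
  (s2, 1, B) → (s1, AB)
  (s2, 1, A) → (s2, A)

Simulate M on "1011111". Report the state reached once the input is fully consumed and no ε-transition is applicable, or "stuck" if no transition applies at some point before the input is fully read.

s2

(s0, 1011111, #) ⊢ (s0, 011111, A#) ⊢ (s2, 11111, BB#) ⊢ (s1, 1111, ABB#) ⊢ (s0, 111, BB#) ⊢ (s2, 11, ABB#) ⊢ (s2, 1, ABB#) ⊢ (s2, ε, ABB#)
All input consumed; M is in state s2.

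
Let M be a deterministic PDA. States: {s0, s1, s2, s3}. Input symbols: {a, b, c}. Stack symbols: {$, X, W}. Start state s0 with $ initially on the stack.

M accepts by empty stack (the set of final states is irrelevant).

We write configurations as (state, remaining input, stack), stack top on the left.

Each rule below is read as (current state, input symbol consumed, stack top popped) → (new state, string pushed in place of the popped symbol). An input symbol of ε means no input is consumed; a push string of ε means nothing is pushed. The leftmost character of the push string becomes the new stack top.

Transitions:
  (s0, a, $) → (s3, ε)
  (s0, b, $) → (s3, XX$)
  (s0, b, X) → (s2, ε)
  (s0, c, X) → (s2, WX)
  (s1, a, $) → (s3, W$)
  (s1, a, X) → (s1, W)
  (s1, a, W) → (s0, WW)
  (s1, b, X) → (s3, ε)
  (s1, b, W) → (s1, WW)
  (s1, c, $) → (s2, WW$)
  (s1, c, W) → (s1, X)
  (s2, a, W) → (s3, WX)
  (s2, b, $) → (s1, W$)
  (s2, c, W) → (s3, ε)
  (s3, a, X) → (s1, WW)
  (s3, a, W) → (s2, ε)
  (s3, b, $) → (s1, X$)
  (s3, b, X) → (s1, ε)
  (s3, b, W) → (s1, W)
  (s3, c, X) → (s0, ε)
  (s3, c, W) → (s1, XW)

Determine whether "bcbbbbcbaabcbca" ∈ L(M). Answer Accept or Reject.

(s0, bcbbbbcbaabcbca, $)
  read b, top $: go to s3, push XX$ → (s3, cbbbbcbaabcbca, XX$)
  read c, top X: go to s0, push ε → (s0, bbbbcbaabcbca, X$)
  read b, top X: go to s2, push ε → (s2, bbbcbaabcbca, $)
  read b, top $: go to s1, push W$ → (s1, bbcbaabcbca, W$)
  read b, top W: go to s1, push WW → (s1, bcbaabcbca, WW$)
  read b, top W: go to s1, push WW → (s1, cbaabcbca, WWW$)
  read c, top W: go to s1, push X → (s1, baabcbca, XWW$)
  read b, top X: go to s3, push ε → (s3, aabcbca, WW$)
  read a, top W: go to s2, push ε → (s2, abcbca, W$)
  read a, top W: go to s3, push WX → (s3, bcbca, WX$)
  read b, top W: go to s1, push W → (s1, cbca, WX$)
  read c, top W: go to s1, push X → (s1, bca, XX$)
  read b, top X: go to s3, push ε → (s3, ca, X$)
  read c, top X: go to s0, push ε → (s0, a, $)
  read a, top $: go to s3, push ε → (s3, ε, ε)
All input consumed and the stack is empty.

Accept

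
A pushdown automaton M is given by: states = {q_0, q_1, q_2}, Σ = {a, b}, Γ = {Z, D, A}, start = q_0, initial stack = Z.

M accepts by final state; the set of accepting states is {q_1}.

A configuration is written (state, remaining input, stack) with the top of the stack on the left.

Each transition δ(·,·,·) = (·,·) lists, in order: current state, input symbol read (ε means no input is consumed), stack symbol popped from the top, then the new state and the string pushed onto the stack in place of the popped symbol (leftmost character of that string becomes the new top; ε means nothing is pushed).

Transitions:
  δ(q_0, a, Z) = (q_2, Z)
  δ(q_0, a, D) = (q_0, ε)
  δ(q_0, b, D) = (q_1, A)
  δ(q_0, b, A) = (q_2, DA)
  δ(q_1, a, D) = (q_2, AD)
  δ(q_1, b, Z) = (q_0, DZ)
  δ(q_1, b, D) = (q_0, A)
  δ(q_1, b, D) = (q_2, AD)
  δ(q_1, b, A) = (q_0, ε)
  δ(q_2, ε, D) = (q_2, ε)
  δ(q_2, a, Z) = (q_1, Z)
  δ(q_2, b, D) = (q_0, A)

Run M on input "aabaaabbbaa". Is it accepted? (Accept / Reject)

One accepting computation: (q_0, aabaaabbbaa, Z) ⊢ (q_2, abaaabbbaa, Z) ⊢ (q_1, baaabbbaa, Z) ⊢ (q_0, aaabbbaa, DZ) ⊢ (q_0, aabbbaa, Z) ⊢ (q_2, abbbaa, Z) ⊢ (q_1, bbbaa, Z) ⊢ (q_0, bbaa, DZ) ⊢ (q_1, baa, AZ) ⊢ (q_0, aa, Z) ⊢ (q_2, a, Z) ⊢ (q_1, ε, Z)
All input consumed and state q_1 ∈ F.

Accept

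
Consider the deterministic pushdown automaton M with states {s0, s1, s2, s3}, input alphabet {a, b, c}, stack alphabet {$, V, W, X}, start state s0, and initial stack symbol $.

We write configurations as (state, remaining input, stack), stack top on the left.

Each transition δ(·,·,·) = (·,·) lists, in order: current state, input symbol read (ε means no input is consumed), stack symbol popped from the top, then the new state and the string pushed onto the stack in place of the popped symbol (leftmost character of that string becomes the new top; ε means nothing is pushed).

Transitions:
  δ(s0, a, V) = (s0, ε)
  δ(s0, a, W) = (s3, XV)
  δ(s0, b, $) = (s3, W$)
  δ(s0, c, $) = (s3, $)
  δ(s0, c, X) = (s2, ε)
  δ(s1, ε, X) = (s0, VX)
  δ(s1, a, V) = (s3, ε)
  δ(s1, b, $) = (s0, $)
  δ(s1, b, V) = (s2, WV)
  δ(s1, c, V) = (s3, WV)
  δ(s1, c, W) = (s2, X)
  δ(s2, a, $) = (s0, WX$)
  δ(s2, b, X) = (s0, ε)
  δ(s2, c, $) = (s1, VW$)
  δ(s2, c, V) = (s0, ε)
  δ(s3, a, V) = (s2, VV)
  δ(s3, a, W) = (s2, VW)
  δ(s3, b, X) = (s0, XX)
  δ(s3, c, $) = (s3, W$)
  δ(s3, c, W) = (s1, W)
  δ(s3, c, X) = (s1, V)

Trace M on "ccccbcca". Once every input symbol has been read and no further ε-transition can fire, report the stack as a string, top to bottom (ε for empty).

VW$

(s0, ccccbcca, $) ⊢ (s3, cccbcca, $) ⊢ (s3, ccbcca, W$) ⊢ (s1, cbcca, W$) ⊢ (s2, bcca, X$) ⊢ (s0, cca, $) ⊢ (s3, ca, $) ⊢ (s3, a, W$) ⊢ (s2, ε, VW$)
All input consumed in state s2 with stack VW$.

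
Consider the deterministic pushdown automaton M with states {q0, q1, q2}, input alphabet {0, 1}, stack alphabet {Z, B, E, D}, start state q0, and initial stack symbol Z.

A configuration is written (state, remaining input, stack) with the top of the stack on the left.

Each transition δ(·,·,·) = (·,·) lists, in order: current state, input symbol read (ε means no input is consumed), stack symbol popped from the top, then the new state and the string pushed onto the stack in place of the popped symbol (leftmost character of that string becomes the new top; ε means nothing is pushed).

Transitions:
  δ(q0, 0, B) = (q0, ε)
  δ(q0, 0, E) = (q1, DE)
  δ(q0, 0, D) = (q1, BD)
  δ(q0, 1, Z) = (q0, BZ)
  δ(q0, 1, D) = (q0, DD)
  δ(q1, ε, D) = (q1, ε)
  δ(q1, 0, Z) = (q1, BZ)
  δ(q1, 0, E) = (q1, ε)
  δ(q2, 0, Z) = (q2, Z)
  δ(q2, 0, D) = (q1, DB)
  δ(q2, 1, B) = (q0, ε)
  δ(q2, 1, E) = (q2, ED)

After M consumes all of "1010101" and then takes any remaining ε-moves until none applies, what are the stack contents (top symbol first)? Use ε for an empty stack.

(q0, 1010101, Z)
  read 1, top Z: go to q0, push BZ → (q0, 010101, BZ)
  read 0, top B: go to q0, push ε → (q0, 10101, Z)
  read 1, top Z: go to q0, push BZ → (q0, 0101, BZ)
  read 0, top B: go to q0, push ε → (q0, 101, Z)
  read 1, top Z: go to q0, push BZ → (q0, 01, BZ)
  read 0, top B: go to q0, push ε → (q0, 1, Z)
  read 1, top Z: go to q0, push BZ → (q0, ε, BZ)
All input consumed in state q0 with stack BZ.

BZ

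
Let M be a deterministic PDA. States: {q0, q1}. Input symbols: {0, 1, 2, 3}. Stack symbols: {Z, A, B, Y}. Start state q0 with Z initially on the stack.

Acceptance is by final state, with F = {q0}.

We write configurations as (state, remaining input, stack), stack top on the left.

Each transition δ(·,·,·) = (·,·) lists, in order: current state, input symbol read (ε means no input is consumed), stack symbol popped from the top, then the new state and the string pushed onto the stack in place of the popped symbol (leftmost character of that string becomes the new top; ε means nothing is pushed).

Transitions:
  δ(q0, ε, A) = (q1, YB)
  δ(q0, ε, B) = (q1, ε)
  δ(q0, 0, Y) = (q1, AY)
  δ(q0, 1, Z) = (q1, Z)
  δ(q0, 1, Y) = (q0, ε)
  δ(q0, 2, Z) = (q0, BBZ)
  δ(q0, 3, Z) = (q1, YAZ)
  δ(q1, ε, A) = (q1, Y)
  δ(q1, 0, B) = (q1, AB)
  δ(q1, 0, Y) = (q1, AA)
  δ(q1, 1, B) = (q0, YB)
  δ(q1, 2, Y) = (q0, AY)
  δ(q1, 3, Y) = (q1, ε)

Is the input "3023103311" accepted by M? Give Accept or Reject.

Accept

(q0, 3023103311, Z) ⊢ (q1, 023103311, YAZ) ⊢ (q1, 23103311, AAAZ) ⊢ (q1, 23103311, YAAZ) ⊢ (q0, 3103311, AYAAZ) ⊢ (q1, 3103311, YBYAAZ) ⊢ (q1, 103311, BYAAZ) ⊢ (q0, 03311, YBYAAZ) ⊢ (q1, 3311, AYBYAAZ) ⊢ (q1, 3311, YYBYAAZ) ⊢ (q1, 311, YBYAAZ) ⊢ (q1, 11, BYAAZ) ⊢ (q0, 1, YBYAAZ) ⊢ (q0, ε, BYAAZ)
All input consumed; state q0 ∈ F.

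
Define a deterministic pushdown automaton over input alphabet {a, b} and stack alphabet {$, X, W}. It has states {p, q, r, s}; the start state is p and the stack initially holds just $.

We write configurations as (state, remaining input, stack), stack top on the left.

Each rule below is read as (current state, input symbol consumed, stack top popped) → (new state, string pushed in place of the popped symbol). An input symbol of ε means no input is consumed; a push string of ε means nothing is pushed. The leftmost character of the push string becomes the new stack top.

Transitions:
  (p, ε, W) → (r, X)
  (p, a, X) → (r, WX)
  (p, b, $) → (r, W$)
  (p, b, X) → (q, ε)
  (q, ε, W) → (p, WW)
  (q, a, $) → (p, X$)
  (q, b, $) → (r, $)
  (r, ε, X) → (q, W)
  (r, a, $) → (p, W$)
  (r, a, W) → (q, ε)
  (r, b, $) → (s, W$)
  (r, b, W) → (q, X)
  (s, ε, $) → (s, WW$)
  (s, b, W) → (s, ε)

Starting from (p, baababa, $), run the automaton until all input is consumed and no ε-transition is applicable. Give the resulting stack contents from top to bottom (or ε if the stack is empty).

X$

(p, baababa, $)
  read b, top $: go to r, push W$ → (r, aababa, W$)
  read a, top W: go to q, push ε → (q, ababa, $)
  read a, top $: go to p, push X$ → (p, baba, X$)
  read b, top X: go to q, push ε → (q, aba, $)
  read a, top $: go to p, push X$ → (p, ba, X$)
  read b, top X: go to q, push ε → (q, a, $)
  read a, top $: go to p, push X$ → (p, ε, X$)
All input consumed in state p with stack X$.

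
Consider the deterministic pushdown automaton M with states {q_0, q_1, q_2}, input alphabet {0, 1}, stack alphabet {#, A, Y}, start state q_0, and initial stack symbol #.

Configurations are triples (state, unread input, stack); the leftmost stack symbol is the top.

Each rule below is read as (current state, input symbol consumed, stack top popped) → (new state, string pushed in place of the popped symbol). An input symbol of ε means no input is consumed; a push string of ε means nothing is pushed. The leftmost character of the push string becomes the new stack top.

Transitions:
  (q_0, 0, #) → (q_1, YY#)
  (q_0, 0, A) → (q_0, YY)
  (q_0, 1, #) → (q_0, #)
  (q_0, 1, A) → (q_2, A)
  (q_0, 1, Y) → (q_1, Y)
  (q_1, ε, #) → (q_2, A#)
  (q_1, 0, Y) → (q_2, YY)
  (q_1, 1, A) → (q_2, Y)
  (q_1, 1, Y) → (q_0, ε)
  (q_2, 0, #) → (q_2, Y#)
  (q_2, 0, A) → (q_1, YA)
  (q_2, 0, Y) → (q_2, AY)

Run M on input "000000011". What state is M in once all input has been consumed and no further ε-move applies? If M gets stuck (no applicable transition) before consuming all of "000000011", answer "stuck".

q_2

(q_0, 000000011, #)
  read 0, top #: go to q_1, push YY# → (q_1, 00000011, YY#)
  read 0, top Y: go to q_2, push YY → (q_2, 0000011, YYY#)
  read 0, top Y: go to q_2, push AY → (q_2, 000011, AYYY#)
  read 0, top A: go to q_1, push YA → (q_1, 00011, YAYYY#)
  read 0, top Y: go to q_2, push YY → (q_2, 0011, YYAYYY#)
  read 0, top Y: go to q_2, push AY → (q_2, 011, AYYAYYY#)
  read 0, top A: go to q_1, push YA → (q_1, 11, YAYYAYYY#)
  read 1, top Y: go to q_0, push ε → (q_0, 1, AYYAYYY#)
  read 1, top A: go to q_2, push A → (q_2, ε, AYYAYYY#)
All input consumed; M is in state q_2.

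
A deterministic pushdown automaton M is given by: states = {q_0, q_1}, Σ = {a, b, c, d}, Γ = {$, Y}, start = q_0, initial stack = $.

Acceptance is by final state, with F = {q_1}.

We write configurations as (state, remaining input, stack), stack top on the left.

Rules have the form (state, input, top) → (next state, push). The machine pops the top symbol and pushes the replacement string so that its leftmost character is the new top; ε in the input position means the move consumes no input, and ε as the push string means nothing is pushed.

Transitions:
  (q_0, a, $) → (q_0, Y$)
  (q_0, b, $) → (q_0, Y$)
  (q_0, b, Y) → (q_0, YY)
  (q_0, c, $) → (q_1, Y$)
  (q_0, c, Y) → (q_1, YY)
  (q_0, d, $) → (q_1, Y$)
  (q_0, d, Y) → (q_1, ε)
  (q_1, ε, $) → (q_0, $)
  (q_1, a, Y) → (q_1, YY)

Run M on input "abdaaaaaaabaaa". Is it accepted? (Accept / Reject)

(q_0, abdaaaaaaabaaa, $)
  read a, top $: go to q_0, push Y$ → (q_0, bdaaaaaaabaaa, Y$)
  read b, top Y: go to q_0, push YY → (q_0, daaaaaaabaaa, YY$)
  read d, top Y: go to q_1, push ε → (q_1, aaaaaaabaaa, Y$)
  read a, top Y: go to q_1, push YY → (q_1, aaaaaabaaa, YY$)
  read a, top Y: go to q_1, push YY → (q_1, aaaaabaaa, YYY$)
  read a, top Y: go to q_1, push YY → (q_1, aaaabaaa, YYYY$)
  read a, top Y: go to q_1, push YY → (q_1, aaabaaa, YYYYY$)
  read a, top Y: go to q_1, push YY → (q_1, aabaaa, YYYYYY$)
  read a, top Y: go to q_1, push YY → (q_1, abaaa, YYYYYYY$)
  read a, top Y: go to q_1, push YY → (q_1, baaa, YYYYYYYY$)
No transition applies at (q_1, baaa, YYYYYYYY$); input not fully consumed.

Reject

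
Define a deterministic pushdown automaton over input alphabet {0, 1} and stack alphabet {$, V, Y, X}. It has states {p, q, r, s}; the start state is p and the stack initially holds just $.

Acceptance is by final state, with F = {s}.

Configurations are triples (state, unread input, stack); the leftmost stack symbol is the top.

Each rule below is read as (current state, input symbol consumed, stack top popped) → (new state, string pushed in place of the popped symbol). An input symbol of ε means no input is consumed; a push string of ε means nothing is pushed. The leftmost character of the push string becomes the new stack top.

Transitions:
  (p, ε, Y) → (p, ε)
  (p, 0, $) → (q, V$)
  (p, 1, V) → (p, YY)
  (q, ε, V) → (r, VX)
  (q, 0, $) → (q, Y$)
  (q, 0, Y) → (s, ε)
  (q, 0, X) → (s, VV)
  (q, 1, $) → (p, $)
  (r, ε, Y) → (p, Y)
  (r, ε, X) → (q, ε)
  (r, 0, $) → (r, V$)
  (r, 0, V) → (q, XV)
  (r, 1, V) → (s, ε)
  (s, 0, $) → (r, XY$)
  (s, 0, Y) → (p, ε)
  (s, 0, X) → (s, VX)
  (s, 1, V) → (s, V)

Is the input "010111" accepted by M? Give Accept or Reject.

(p, 010111, $)
  read 0, top $: go to q, push V$ → (q, 10111, V$)
  ε-move, top V: go to r, push VX → (r, 10111, VX$)
  read 1, top V: go to s, push ε → (s, 0111, X$)
  read 0, top X: go to s, push VX → (s, 111, VX$)
  read 1, top V: go to s, push V → (s, 11, VX$)
  read 1, top V: go to s, push V → (s, 1, VX$)
  read 1, top V: go to s, push V → (s, ε, VX$)
All input consumed; state s ∈ F.

Accept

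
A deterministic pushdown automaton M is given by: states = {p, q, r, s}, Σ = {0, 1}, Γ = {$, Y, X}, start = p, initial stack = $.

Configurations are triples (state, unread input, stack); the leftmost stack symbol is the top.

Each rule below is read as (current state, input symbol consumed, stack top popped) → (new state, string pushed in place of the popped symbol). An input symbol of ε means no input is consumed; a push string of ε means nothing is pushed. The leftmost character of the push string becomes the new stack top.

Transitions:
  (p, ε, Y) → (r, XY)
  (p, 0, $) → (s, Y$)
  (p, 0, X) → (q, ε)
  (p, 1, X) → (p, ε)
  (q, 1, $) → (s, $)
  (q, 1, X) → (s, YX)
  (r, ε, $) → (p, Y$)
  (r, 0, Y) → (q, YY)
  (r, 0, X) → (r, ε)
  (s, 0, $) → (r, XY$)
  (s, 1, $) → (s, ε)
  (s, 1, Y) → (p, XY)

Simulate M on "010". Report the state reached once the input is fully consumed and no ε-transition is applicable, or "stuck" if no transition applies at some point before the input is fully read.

q

(p, 010, $) ⊢ (s, 10, Y$) ⊢ (p, 0, XY$) ⊢ (q, ε, Y$)
All input consumed; M is in state q.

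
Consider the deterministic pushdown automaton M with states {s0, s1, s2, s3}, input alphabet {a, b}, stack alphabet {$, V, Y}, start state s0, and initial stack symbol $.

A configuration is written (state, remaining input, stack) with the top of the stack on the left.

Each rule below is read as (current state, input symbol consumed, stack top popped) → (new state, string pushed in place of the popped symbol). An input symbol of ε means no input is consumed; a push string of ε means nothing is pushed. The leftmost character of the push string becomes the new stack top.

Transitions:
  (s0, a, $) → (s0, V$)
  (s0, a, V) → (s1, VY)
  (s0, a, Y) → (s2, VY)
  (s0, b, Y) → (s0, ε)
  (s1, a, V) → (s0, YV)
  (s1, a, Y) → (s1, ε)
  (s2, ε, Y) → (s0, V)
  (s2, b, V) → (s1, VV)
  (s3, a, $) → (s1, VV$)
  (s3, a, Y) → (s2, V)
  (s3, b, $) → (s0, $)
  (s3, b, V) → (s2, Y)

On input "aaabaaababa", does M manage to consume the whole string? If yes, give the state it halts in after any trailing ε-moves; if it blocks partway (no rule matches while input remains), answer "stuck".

s1

(s0, aaabaaababa, $) ⊢ (s0, aabaaababa, V$) ⊢ (s1, abaaababa, VY$) ⊢ (s0, baaababa, YVY$) ⊢ (s0, aaababa, VY$) ⊢ (s1, aababa, VYY$) ⊢ (s0, ababa, YVYY$) ⊢ (s2, baba, VYVYY$) ⊢ (s1, aba, VVYVYY$) ⊢ (s0, ba, YVVYVYY$) ⊢ (s0, a, VVYVYY$) ⊢ (s1, ε, VYVYVYY$)
All input consumed; M is in state s1.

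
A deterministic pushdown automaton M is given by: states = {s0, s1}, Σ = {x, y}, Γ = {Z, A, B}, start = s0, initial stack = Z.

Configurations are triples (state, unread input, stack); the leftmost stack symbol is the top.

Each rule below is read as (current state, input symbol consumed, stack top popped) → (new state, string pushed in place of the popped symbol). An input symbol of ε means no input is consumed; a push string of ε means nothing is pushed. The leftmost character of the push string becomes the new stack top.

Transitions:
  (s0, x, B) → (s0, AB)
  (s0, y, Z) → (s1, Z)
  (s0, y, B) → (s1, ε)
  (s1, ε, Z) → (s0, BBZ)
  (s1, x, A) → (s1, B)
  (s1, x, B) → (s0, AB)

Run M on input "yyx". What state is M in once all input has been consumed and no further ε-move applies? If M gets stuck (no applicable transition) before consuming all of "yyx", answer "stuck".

s0

(s0, yyx, Z)
  read y, top Z: go to s1, push Z → (s1, yx, Z)
  ε-move, top Z: go to s0, push BBZ → (s0, yx, BBZ)
  read y, top B: go to s1, push ε → (s1, x, BZ)
  read x, top B: go to s0, push AB → (s0, ε, ABZ)
All input consumed; M is in state s0.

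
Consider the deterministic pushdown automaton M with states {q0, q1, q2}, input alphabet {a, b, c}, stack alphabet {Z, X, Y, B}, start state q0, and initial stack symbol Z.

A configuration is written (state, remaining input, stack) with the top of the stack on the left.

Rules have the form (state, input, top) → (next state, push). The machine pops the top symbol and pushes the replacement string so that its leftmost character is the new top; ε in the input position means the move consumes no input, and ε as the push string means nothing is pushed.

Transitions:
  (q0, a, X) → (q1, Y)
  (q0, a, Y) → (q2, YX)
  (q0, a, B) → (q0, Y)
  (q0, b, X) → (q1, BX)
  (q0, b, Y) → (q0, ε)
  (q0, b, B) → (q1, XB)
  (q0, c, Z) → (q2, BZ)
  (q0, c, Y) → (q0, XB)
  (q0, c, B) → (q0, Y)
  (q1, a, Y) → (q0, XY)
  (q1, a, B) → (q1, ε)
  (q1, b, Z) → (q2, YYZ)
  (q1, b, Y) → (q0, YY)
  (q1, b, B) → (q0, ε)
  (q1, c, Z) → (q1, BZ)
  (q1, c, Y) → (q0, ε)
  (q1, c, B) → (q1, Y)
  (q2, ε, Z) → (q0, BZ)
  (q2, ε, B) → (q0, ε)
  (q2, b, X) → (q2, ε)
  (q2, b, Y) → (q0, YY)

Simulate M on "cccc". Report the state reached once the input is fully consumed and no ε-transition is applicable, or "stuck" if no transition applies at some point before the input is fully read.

(q0, cccc, Z)
  read c, top Z: go to q2, push BZ → (q2, ccc, BZ)
  ε-move, top B: go to q0, push ε → (q0, ccc, Z)
  read c, top Z: go to q2, push BZ → (q2, cc, BZ)
  ε-move, top B: go to q0, push ε → (q0, cc, Z)
  read c, top Z: go to q2, push BZ → (q2, c, BZ)
  ε-move, top B: go to q0, push ε → (q0, c, Z)
  read c, top Z: go to q2, push BZ → (q2, ε, BZ)
  ε-move, top B: go to q0, push ε → (q0, ε, Z)
All input consumed; M is in state q0.

q0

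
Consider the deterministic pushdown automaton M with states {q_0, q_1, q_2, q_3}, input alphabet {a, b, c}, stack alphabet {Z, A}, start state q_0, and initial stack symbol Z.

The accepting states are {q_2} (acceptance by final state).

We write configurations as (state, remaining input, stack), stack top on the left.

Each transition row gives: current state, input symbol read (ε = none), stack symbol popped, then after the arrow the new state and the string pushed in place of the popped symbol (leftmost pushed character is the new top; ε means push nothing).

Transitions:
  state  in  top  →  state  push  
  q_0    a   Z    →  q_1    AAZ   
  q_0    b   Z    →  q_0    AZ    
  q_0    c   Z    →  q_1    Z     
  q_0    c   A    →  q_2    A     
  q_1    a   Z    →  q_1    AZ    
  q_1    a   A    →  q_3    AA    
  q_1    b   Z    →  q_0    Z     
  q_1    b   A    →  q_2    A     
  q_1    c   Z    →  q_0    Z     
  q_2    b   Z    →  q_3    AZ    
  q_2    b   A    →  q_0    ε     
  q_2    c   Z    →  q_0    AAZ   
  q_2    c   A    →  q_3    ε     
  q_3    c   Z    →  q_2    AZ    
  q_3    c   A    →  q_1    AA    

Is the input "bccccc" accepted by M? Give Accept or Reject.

Accept

(q_0, bccccc, Z) ⊢ (q_0, ccccc, AZ) ⊢ (q_2, cccc, AZ) ⊢ (q_3, ccc, Z) ⊢ (q_2, cc, AZ) ⊢ (q_3, c, Z) ⊢ (q_2, ε, AZ)
All input consumed; state q_2 ∈ F.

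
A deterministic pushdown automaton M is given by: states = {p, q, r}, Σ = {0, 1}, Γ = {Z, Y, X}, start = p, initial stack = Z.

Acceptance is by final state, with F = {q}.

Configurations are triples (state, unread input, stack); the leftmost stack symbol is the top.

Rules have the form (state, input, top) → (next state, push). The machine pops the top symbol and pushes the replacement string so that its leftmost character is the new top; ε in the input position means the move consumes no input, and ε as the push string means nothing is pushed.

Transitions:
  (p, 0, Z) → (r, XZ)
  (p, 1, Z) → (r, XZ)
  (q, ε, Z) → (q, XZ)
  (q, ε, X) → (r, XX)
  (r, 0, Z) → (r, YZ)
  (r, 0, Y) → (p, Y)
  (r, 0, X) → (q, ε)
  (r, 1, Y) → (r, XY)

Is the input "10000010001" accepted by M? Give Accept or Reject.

Reject

(p, 10000010001, Z)
  read 1, top Z: go to r, push XZ → (r, 0000010001, XZ)
  read 0, top X: go to q, push ε → (q, 000010001, Z)
  ε-move, top Z: go to q, push XZ → (q, 000010001, XZ)
  ε-move, top X: go to r, push XX → (r, 000010001, XXZ)
  read 0, top X: go to q, push ε → (q, 00010001, XZ)
  ε-move, top X: go to r, push XX → (r, 00010001, XXZ)
  read 0, top X: go to q, push ε → (q, 0010001, XZ)
  ε-move, top X: go to r, push XX → (r, 0010001, XXZ)
  read 0, top X: go to q, push ε → (q, 010001, XZ)
  ε-move, top X: go to r, push XX → (r, 010001, XXZ)
  read 0, top X: go to q, push ε → (q, 10001, XZ)
  ε-move, top X: go to r, push XX → (r, 10001, XXZ)
No transition applies at (r, 10001, XXZ); input not fully consumed.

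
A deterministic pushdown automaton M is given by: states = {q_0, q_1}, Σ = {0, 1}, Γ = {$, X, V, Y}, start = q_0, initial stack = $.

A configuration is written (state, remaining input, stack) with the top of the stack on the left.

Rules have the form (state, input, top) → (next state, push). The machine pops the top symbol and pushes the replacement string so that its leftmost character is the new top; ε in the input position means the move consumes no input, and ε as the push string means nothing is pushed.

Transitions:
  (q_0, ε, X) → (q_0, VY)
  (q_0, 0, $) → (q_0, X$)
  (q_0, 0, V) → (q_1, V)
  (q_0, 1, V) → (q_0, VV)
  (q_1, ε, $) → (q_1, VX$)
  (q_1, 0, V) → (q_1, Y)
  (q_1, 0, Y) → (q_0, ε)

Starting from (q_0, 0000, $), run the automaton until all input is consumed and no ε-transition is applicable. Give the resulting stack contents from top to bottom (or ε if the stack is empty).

Y$

(q_0, 0000, $) ⊢ (q_0, 000, X$) ⊢ (q_0, 000, VY$) ⊢ (q_1, 00, VY$) ⊢ (q_1, 0, YY$) ⊢ (q_0, ε, Y$)
All input consumed in state q_0 with stack Y$.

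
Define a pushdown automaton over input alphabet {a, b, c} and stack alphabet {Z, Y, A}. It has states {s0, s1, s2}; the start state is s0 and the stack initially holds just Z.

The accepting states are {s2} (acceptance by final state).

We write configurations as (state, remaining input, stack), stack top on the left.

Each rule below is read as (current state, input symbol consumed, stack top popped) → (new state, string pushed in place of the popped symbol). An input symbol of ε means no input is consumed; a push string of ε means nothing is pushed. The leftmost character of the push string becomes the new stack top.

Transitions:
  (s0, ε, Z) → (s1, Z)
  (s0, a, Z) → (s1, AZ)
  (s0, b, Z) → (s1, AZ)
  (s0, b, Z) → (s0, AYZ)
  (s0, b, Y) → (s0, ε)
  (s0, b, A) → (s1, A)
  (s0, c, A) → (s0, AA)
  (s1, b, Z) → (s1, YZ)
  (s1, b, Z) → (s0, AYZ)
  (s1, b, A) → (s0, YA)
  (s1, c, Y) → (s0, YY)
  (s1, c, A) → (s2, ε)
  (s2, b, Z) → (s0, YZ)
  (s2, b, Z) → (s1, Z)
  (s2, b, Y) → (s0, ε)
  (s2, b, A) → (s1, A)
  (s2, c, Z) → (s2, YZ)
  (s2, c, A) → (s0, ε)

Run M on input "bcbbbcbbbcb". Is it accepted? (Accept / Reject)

No computation consumes all input and reaches a final state.

Reject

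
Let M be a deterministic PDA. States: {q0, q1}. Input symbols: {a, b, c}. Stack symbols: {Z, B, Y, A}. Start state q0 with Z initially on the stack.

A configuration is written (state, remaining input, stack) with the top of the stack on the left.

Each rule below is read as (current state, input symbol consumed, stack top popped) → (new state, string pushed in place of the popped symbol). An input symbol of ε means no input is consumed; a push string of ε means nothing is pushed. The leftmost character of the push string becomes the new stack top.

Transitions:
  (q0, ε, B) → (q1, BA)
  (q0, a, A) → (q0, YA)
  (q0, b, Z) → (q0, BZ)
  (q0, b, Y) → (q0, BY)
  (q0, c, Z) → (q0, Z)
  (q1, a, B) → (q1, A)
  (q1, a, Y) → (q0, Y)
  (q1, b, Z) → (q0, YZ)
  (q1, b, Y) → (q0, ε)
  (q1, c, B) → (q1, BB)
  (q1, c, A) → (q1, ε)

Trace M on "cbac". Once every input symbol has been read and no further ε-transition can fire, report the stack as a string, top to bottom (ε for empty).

AZ

(q0, cbac, Z) ⊢ (q0, bac, Z) ⊢ (q0, ac, BZ) ⊢ (q1, ac, BAZ) ⊢ (q1, c, AAZ) ⊢ (q1, ε, AZ)
All input consumed in state q1 with stack AZ.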